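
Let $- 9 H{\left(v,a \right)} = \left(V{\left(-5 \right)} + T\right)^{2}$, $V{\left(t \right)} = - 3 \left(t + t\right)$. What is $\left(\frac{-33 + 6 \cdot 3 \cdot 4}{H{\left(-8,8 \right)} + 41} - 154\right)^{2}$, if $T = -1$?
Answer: $\frac{5334695521}{222784} \approx 23946.0$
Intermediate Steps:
$V{\left(t \right)} = - 6 t$ ($V{\left(t \right)} = - 3 \cdot 2 t = - 6 t$)
$H{\left(v,a \right)} = - \frac{841}{9}$ ($H{\left(v,a \right)} = - \frac{\left(\left(-6\right) \left(-5\right) - 1\right)^{2}}{9} = - \frac{\left(30 - 1\right)^{2}}{9} = - \frac{29^{2}}{9} = \left(- \frac{1}{9}\right) 841 = - \frac{841}{9}$)
$\left(\frac{-33 + 6 \cdot 3 \cdot 4}{H{\left(-8,8 \right)} + 41} - 154\right)^{2} = \left(\frac{-33 + 6 \cdot 3 \cdot 4}{- \frac{841}{9} + 41} - 154\right)^{2} = \left(\frac{-33 + 18 \cdot 4}{- \frac{472}{9}} - 154\right)^{2} = \left(\left(-33 + 72\right) \left(- \frac{9}{472}\right) - 154\right)^{2} = \left(39 \left(- \frac{9}{472}\right) - 154\right)^{2} = \left(- \frac{351}{472} - 154\right)^{2} = \left(- \frac{73039}{472}\right)^{2} = \frac{5334695521}{222784}$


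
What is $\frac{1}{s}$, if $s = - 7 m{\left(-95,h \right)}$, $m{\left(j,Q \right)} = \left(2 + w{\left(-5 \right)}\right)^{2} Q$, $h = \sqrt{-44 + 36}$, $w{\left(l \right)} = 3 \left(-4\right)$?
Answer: $\frac{i \sqrt{2}}{2800} \approx 0.00050508 i$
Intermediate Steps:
$w{\left(l \right)} = -12$
$h = 2 i \sqrt{2}$ ($h = \sqrt{-8} = 2 i \sqrt{2} \approx 2.8284 i$)
$m{\left(j,Q \right)} = 100 Q$ ($m{\left(j,Q \right)} = \left(2 - 12\right)^{2} Q = \left(-10\right)^{2} Q = 100 Q$)
$s = - 1400 i \sqrt{2}$ ($s = - 7 \cdot 100 \cdot 2 i \sqrt{2} = - 7 \cdot 200 i \sqrt{2} = - 1400 i \sqrt{2} \approx - 1979.9 i$)
$\frac{1}{s} = \frac{1}{\left(-1400\right) i \sqrt{2}} = \frac{i \sqrt{2}}{2800}$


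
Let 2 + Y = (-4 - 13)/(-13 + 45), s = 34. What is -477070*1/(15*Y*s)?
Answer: 1526624/4131 ≈ 369.55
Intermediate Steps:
Y = -81/32 (Y = -2 + (-4 - 13)/(-13 + 45) = -2 - 17/32 = -81/32 ≈ -2.5313)
-477070*1/(15*Y*s) = -477070/((15*34)*(-81/32)) = -477070/(510*(-81/32)) = -477070/(-20655/16) = -477070*(-16/20655) = 1526624/4131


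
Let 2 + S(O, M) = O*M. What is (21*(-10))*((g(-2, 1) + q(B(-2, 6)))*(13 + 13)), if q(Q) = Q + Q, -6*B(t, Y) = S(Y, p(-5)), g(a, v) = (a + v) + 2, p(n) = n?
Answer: -63700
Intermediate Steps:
S(O, M) = -2 + M*O (S(O, M) = -2 + O*M = -2 + M*O)
g(a, v) = 2 + a + v
B(t, Y) = 1/3 + 5*Y/6 (B(t, Y) = -(-2 - 5*Y)/6 = 1/3 + 5*Y/6)
q(Q) = 2*Q
(21*(-10))*((g(-2, 1) + q(B(-2, 6)))*(13 + 13)) = (21*(-10))*(((2 - 2 + 1) + 2*(1/3 + (5/6)*6))*(13 + 13)) = -210*(1 + 2*(1/3 + 5))*26 = -210*(1 + 2*(16/3))*26 = -210*(1 + 32/3)*26 = -2450*26 = -210*910/3 = -63700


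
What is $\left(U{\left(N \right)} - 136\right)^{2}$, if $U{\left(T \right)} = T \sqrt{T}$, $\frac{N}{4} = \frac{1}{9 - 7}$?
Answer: $18504 - 544 \sqrt{2} \approx 17735.0$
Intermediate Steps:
$N = 2$ ($N = \frac{4}{9 - 7} = \frac{4}{2} = 4 \cdot \frac{1}{2} = 2$)
$U{\left(T \right)} = T^{\frac{3}{2}}$
$\left(U{\left(N \right)} - 136\right)^{2} = \left(2^{\frac{3}{2}} - 136\right)^{2} = \left(2 \sqrt{2} - 136\right)^{2} = \left(-136 + 2 \sqrt{2}\right)^{2}$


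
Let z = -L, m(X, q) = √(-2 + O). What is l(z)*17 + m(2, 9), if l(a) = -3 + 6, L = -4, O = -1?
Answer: 51 + I*√3 ≈ 51.0 + 1.732*I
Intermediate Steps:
m(X, q) = I*√3 (m(X, q) = √(-2 - 1) = √(-3) = I*√3)
z = 4 (z = -1*(-4) = 4)
l(a) = 3
l(z)*17 + m(2, 9) = 3*17 + I*√3 = 51 + I*√3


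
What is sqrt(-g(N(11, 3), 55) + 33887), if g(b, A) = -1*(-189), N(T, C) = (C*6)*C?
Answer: sqrt(33698) ≈ 183.57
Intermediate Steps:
N(T, C) = 6*C**2 (N(T, C) = (6*C)*C = 6*C**2)
g(b, A) = 189
sqrt(-g(N(11, 3), 55) + 33887) = sqrt(-1*189 + 33887) = sqrt(-189 + 33887) = sqrt(33698)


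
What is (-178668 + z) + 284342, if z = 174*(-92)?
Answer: 89666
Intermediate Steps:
z = -16008
(-178668 + z) + 284342 = (-178668 - 16008) + 284342 = -194676 + 284342 = 89666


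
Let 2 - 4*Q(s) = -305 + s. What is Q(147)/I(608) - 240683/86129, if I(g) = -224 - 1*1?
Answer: -11519767/3875805 ≈ -2.9722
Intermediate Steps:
I(g) = -225 (I(g) = -224 - 1 = -225)
Q(s) = 307/4 - s/4 (Q(s) = ½ - (-305 + s)/4 = ½ + (305/4 - s/4) = 307/4 - s/4)
Q(147)/I(608) - 240683/86129 = (307/4 - ¼*147)/(-225) - 240683/86129 = (307/4 - 147/4)*(-1/225) - 240683*1/86129 = 40*(-1/225) - 240683/86129 = -8/45 - 240683/86129 = -11519767/3875805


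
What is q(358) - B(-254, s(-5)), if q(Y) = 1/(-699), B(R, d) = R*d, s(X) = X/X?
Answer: 177545/699 ≈ 254.00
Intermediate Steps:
s(X) = 1
q(Y) = -1/699
q(358) - B(-254, s(-5)) = -1/699 - (-254) = -1/699 - 1*(-254) = -1/699 + 254 = 177545/699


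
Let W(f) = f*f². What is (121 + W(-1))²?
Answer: 14400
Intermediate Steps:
W(f) = f³
(121 + W(-1))² = (121 + (-1)³)² = (121 - 1)² = 120² = 14400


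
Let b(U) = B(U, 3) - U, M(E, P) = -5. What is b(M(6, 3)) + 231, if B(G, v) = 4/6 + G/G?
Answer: 713/3 ≈ 237.67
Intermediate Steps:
B(G, v) = 5/3 (B(G, v) = 4*(1/6) + 1 = 2/3 + 1 = 5/3)
b(U) = 5/3 - U
b(M(6, 3)) + 231 = (5/3 - 1*(-5)) + 231 = (5/3 + 5) + 231 = 20/3 + 231 = 713/3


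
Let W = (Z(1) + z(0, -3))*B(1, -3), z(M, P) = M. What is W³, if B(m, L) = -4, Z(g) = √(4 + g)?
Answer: -320*√5 ≈ -715.54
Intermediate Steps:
W = -4*√5 (W = (√(4 + 1) + 0)*(-4) = (√5 + 0)*(-4) = √5*(-4) = -4*√5 ≈ -8.9443)
W³ = (-4*√5)³ = -320*√5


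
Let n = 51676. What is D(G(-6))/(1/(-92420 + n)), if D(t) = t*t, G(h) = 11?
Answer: -4930024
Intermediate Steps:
D(t) = t**2
D(G(-6))/(1/(-92420 + n)) = 11**2/(1/(-92420 + 51676)) = 121/(1/(-40744)) = 121/(-1/40744) = 121*(-40744) = -4930024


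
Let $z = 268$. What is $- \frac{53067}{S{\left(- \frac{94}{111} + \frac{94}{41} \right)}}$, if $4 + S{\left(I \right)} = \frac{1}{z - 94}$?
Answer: $\frac{9233658}{695} \approx 13286.0$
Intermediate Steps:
$S{\left(I \right)} = - \frac{695}{174}$ ($S{\left(I \right)} = -4 + \frac{1}{268 - 94} = -4 + \frac{1}{174} = - \frac{695}{174}$)
$- \frac{53067}{S{\left(- \frac{94}{111} + \frac{94}{41} \right)}} = - \frac{53067}{- \frac{695}{174}} = \left(-53067\right) \left(- \frac{174}{695}\right) = \frac{9233658}{695}$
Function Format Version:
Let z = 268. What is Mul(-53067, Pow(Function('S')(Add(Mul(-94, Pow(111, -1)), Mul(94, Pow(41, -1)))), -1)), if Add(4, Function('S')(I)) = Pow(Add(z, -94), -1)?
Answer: Rational(9233658, 695) ≈ 13286.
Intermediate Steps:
Function('S')(I) = Rational(-695, 174) (Function('S')(I) = Add(-4, Pow(Add(268, -94), -1)) = Add(-4, Pow(174, -1)) = Add(-4, Rational(1, 174)) = Rational(-695, 174))
Mul(-53067, Pow(Function('S')(Add(Mul(-94, Pow(111, -1)), Mul(94, Pow(41, -1)))), -1)) = Mul(-53067, Pow(Rational(-695, 174), -1)) = Mul(-53067, Rational(-174, 695)) = Rational(9233658, 695)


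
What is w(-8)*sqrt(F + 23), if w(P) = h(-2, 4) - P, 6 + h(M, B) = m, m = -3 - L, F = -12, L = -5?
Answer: 4*sqrt(11) ≈ 13.266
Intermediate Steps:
m = 2 (m = -3 - 1*(-5) = -3 + 5 = 2)
h(M, B) = -4 (h(M, B) = -6 + 2 = -4)
w(P) = -4 - P
w(-8)*sqrt(F + 23) = (-4 - 1*(-8))*sqrt(-12 + 23) = (-4 + 8)*sqrt(11) = 4*sqrt(11)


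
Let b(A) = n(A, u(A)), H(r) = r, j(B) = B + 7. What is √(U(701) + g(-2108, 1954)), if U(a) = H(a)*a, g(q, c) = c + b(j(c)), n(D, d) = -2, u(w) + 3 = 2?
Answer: 3*√54817 ≈ 702.39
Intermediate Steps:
u(w) = -1 (u(w) = -3 + 2 = -1)
j(B) = 7 + B
b(A) = -2
g(q, c) = -2 + c (g(q, c) = c - 2 = -2 + c)
U(a) = a² (U(a) = a*a = a²)
√(U(701) + g(-2108, 1954)) = √(701² + (-2 + 1954)) = √(491401 + 1952) = √493353 = 3*√54817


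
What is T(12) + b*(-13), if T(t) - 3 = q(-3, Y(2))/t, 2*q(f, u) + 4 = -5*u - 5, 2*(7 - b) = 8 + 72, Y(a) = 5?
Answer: 5167/12 ≈ 430.58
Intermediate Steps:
b = -33 (b = 7 - (8 + 72)/2 = 7 - ½*80 = 7 - 40 = -33)
q(f, u) = -9/2 - 5*u/2 (q(f, u) = -2 + (-5*u - 5)/2 = -2 + (-5 - 5*u)/2 = -2 + (-5/2 - 5*u/2) = -9/2 - 5*u/2)
T(t) = 3 - 17/t (T(t) = 3 + (-9/2 - 5/2*5)/t = 3 + (-9/2 - 25/2)/t = 3 - 17/t)
T(12) + b*(-13) = (3 - 17/12) - 33*(-13) = (3 - 17*1/12) + 429 = (3 - 17/12) + 429 = 19/12 + 429 = 5167/12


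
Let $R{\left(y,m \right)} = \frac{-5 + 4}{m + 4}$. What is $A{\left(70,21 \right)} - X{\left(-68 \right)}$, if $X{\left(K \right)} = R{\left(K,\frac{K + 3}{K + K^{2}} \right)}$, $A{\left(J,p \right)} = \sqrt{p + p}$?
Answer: $\frac{4556}{18159} + \sqrt{42} \approx 6.7316$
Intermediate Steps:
$A{\left(J,p \right)} = \sqrt{2} \sqrt{p}$ ($A{\left(J,p \right)} = \sqrt{2 p} = \sqrt{2} \sqrt{p}$)
$R{\left(y,m \right)} = - \frac{1}{4 + m}$
$X{\left(K \right)} = - \frac{1}{4 + \frac{3 + K}{K + K^{2}}}$ ($X{\left(K \right)} = - \frac{1}{4 + \frac{K + 3}{K + K^{2}}} = - \frac{1}{4 + \frac{3 + K}{K + K^{2}}}$)
$A{\left(70,21 \right)} - X{\left(-68 \right)} = \sqrt{2} \sqrt{21} - \left(-1\right) \left(-68\right) \frac{1}{3 - 68 + 4 \left(-68\right) \left(1 - 68\right)} \left(1 - 68\right) = \sqrt{42} - \left(-1\right) \left(-68\right) \frac{1}{3 - 68 + 4 \left(-68\right) \left(-67\right)} \left(-67\right) = \sqrt{42} - \left(-1\right) \left(-68\right) \frac{1}{3 - 68 + 18224} \left(-67\right) = \sqrt{42} - \left(-1\right) \left(-68\right) \frac{1}{18159} \left(-67\right) = \sqrt{42} - - \frac{4556}{18159} = \sqrt{42} + \frac{4556}{18159} = \frac{4556}{18159} + \sqrt{42}$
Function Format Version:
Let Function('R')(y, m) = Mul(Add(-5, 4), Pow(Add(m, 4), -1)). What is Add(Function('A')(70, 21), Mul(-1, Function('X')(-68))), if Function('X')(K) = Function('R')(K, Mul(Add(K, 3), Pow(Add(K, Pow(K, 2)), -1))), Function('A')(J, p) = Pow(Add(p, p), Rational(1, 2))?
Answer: Add(Rational(4556, 18159), Pow(42, Rational(1, 2))) ≈ 6.7316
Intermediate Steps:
Function('A')(J, p) = Mul(Pow(2, Rational(1, 2)), Pow(p, Rational(1, 2))) (Function('A')(J, p) = Pow(Mul(2, p), Rational(1, 2)) = Mul(Pow(2, Rational(1, 2)), Pow(p, Rational(1, 2))))
Function('R')(y, m) = Mul(-1, Pow(Add(4, m), -1))
Function('X')(K) = Mul(-1, Pow(Add(4, Mul(Pow(Add(K, Pow(K, 2)), -1), Add(3, K))), -1)) (Function('X')(K) = Mul(-1, Pow(Add(4, Mul(Add(K, 3), Pow(Add(K, Pow(K, 2)), -1))), -1)) = Mul(-1, Pow(Add(4, Mul(Add(3, K), Pow(Add(K, Pow(K, 2)), -1))), -1)) = Mul(-1, Pow(Add(4, Mul(Pow(Add(K, Pow(K, 2)), -1), Add(3, K))), -1)))
Add(Function('A')(70, 21), Mul(-1, Function('X')(-68))) = Add(Mul(Pow(2, Rational(1, 2)), Pow(21, Rational(1, 2))), Mul(-1, Mul(-1, -68, Pow(Add(3, -68, Mul(4, -68, Add(1, -68))), -1), Add(1, -68)))) = Add(Pow(42, Rational(1, 2)), Mul(-1, Mul(-1, -68, Pow(Add(3, -68, Mul(4, -68, -67)), -1), -67))) = Add(Pow(42, Rational(1, 2)), Mul(-1, Mul(-1, -68, Pow(Add(3, -68, 18224), -1), -67))) = Add(Pow(42, Rational(1, 2)), Mul(-1, Mul(-1, -68, Pow(18159, -1), -67))) = Add(Pow(42, Rational(1, 2)), Mul(-1, Mul(-1, -68, Rational(1, 18159), -67))) = Add(Pow(42, Rational(1, 2)), Mul(-1, Rational(-4556, 18159))) = Add(Pow(42, Rational(1, 2)), Rational(4556, 18159)) = Add(Rational(4556, 18159), Pow(42, Rational(1, 2)))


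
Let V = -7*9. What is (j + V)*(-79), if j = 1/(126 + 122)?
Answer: 1234217/248 ≈ 4976.7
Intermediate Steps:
V = -63
j = 1/248 ≈ 0.0040323
(j + V)*(-79) = (1/248 - 63)*(-79) = -15623/248*(-79) = 1234217/248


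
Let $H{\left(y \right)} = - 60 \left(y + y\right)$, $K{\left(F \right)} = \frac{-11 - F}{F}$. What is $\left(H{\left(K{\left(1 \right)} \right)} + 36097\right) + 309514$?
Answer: $347051$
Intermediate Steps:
$K{\left(F \right)} = \frac{-11 - F}{F}$
$H{\left(y \right)} = - 120 y$ ($H{\left(y \right)} = - 60 \cdot 2 y = - 120 y$)
$\left(H{\left(K{\left(1 \right)} \right)} + 36097\right) + 309514 = \left(- 120 \frac{-11 - 1}{1} + 36097\right) + 309514 = \left(- 120 \cdot 1 \left(-11 - 1\right) + 36097\right) + 309514 = \left(- 120 \cdot 1 \left(-12\right) + 36097\right) + 309514 = \left(\left(-120\right) \left(-12\right) + 36097\right) + 309514 = \left(1440 + 36097\right) + 309514 = 37537 + 309514 = 347051$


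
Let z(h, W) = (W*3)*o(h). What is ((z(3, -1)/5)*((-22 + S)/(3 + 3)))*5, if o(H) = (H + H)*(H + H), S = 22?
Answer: 0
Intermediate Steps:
o(H) = 4*H² (o(H) = (2*H)*(2*H) = 4*H²)
z(h, W) = 12*W*h² (z(h, W) = (W*3)*(4*h²) = (3*W)*(4*h²) = 12*W*h²)
((z(3, -1)/5)*((-22 + S)/(3 + 3)))*5 = (((12*(-1)*3²)/5)*((-22 + 22)/(3 + 3)))*5 = (((12*(-1)*9)*(⅕))*(0/6))*5 = ((-108*⅕)*(0*(⅙)))*5 = -108/5*0*5 = 0*5 = 0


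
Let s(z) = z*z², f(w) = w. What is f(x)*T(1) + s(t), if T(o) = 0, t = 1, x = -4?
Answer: 1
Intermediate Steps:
s(z) = z³
f(x)*T(1) + s(t) = -4*0 + 1³ = 0 + 1 = 1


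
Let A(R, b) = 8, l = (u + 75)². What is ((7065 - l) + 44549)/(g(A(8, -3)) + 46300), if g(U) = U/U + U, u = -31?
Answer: 49678/46309 ≈ 1.0728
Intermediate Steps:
l = 1936 (l = (-31 + 75)² = 44² = 1936)
g(U) = 1 + U
((7065 - l) + 44549)/(g(A(8, -3)) + 46300) = ((7065 - 1*1936) + 44549)/((1 + 8) + 46300) = ((7065 - 1936) + 44549)/(9 + 46300) = (5129 + 44549)/46309 = 49678*(1/46309) = 49678/46309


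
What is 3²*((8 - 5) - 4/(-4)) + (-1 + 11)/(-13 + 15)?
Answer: 41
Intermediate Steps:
3²*((8 - 5) - 4/(-4)) + (-1 + 11)/(-13 + 15) = 9*(3 - 4*(-¼)) + 10/2 = 9*(3 + 1) + 10*(½) = 9*4 + 5 = 36 + 5 = 41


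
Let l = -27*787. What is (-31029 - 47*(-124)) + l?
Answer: -46450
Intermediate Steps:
l = -21249
(-31029 - 47*(-124)) + l = (-31029 - 47*(-124)) - 21249 = (-31029 + 5828) - 21249 = -25201 - 21249 = -46450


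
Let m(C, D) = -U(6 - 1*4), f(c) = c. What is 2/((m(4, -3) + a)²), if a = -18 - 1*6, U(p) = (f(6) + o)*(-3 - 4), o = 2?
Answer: 1/512 ≈ 0.0019531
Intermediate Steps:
U(p) = -56 (U(p) = (6 + 2)*(-3 - 4) = 8*(-7) = -56)
m(C, D) = 56 (m(C, D) = -1*(-56) = 56)
a = -24 (a = -18 - 6 = -24)
2/((m(4, -3) + a)²) = 2/((56 - 24)²) = 2/(32²) = 2/1024 = 2*(1/1024) = 1/512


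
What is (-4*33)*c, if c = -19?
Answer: 2508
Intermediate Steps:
(-4*33)*c = -4*33*(-19) = -132*(-19) = 2508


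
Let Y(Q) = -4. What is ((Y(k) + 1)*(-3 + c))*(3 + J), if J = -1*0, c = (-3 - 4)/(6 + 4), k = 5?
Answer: 333/10 ≈ 33.300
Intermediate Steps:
c = -7/10 ≈ -0.70000
J = 0
((Y(k) + 1)*(-3 + c))*(3 + J) = ((-4 + 1)*(-3 - 7/10))*(3 + 0) = -3*(-37/10)*3 = (111/10)*3 = 333/10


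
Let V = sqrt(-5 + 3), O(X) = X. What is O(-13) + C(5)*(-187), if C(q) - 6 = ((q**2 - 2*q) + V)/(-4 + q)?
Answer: -3940 - 187*I*sqrt(2) ≈ -3940.0 - 264.46*I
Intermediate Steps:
V = I*sqrt(2) (V = sqrt(-2) = I*sqrt(2) ≈ 1.4142*I)
C(q) = 6 + (q**2 - 2*q + I*sqrt(2))/(-4 + q) (C(q) = 6 + ((q**2 - 2*q) + I*sqrt(2))/(-4 + q) = 6 + (q**2 - 2*q + I*sqrt(2))/(-4 + q))
O(-13) + C(5)*(-187) = -13 + ((-24 + 5**2 + 4*5 + I*sqrt(2))/(-4 + 5))*(-187) = -13 + ((-24 + 25 + 20 + I*sqrt(2))/1)*(-187) = -13 + (1*(21 + I*sqrt(2)))*(-187) = -13 + (21 + I*sqrt(2))*(-187) = -13 + (-3927 - 187*I*sqrt(2)) = -3940 - 187*I*sqrt(2)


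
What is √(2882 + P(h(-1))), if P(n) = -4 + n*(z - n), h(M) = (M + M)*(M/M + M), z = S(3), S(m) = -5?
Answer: √2878 ≈ 53.647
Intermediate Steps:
z = -5
h(M) = 2*M*(1 + M) (h(M) = (2*M)*(1 + M) = 2*M*(1 + M))
P(n) = -4 + n*(-5 - n)
√(2882 + P(h(-1))) = √(2882 + (-4 - (2*(-1)*(1 - 1))² - 10*(-1)*(1 - 1))) = √(2882 + (-4 - (2*(-1)*0)² - 10*(-1)*0)) = √(2882 + (-4 - 1*0² - 5*0)) = √(2882 + (-4 - 1*0 + 0)) = √(2882 + (-4 + 0 + 0)) = √(2882 - 4) = √2878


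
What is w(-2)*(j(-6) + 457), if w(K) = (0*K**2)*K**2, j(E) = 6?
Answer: 0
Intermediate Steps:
w(K) = 0 (w(K) = 0*K**2 = 0)
w(-2)*(j(-6) + 457) = 0*(6 + 457) = 0*463 = 0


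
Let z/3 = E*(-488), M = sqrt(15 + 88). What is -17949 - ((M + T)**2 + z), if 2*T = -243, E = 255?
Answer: 1362023/4 + 243*sqrt(103) ≈ 3.4297e+5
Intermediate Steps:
T = -243/2 (T = (1/2)*(-243) = -243/2 ≈ -121.50)
M = sqrt(103) ≈ 10.149
z = -373320 (z = 3*(255*(-488)) = 3*(-124440) = -373320)
-17949 - ((M + T)**2 + z) = -17949 - ((sqrt(103) - 243/2)**2 - 373320) = -17949 - ((-243/2 + sqrt(103))**2 - 373320) = -17949 - (-373320 + (-243/2 + sqrt(103))**2) = -17949 + (373320 - (-243/2 + sqrt(103))**2) = 355371 - (-243/2 + sqrt(103))**2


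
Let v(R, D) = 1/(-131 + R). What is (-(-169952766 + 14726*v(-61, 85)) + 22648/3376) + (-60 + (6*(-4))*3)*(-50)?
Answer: 3442698607177/20256 ≈ 1.6996e+8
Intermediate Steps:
(-(-169952766 + 14726*v(-61, 85)) + 22648/3376) + (-60 + (6*(-4))*3)*(-50) = (-(-169952766 + 14726/(-131 - 61)) + 22648/3376) + (-60 + (6*(-4))*3)*(-50) = (-14726/(1/(1/(-192) - 11541)) + 22648*(1/3376)) + (-60 - 24*3)*(-50) = (-14726/(1/(-1/192 - 11541)) + 2831/422) + (-60 - 72)*(-50) = (-14726/(1/(-2215873/192)) + 2831/422) - 132*(-50) = (-14726/(-192/2215873) + 2831/422) + 6600 = (-14726*(-2215873/192) + 2831/422) + 6600 = (16315472899/96 + 2831/422) + 6600 = 3442564917577/20256 + 6600 = 3442698607177/20256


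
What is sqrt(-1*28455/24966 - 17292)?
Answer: I*sqrt(1197648221898)/8322 ≈ 131.5*I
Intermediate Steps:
sqrt(-1*28455/24966 - 17292) = sqrt(-28455*1/24966 - 17292) = sqrt(-9485/8322 - 17292) = sqrt(-143913509/8322) = I*sqrt(1197648221898)/8322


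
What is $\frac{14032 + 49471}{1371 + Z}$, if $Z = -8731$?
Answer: $- \frac{2761}{320} \approx -8.6281$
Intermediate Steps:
$\frac{14032 + 49471}{1371 + Z} = \frac{14032 + 49471}{1371 - 8731} = \frac{63503}{-7360} = 63503 \left(- \frac{1}{7360}\right) = - \frac{2761}{320}$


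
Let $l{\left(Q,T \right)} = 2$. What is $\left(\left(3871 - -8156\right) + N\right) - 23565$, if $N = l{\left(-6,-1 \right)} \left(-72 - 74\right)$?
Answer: $-11830$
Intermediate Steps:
$N = -292$ ($N = 2 \left(-72 - 74\right) = 2 \left(-146\right) = -292$)
$\left(\left(3871 - -8156\right) + N\right) - 23565 = \left(\left(3871 - -8156\right) - 292\right) - 23565 = \left(\left(3871 + 8156\right) - 292\right) - 23565 = \left(12027 - 292\right) - 23565 = 11735 - 23565 = -11830$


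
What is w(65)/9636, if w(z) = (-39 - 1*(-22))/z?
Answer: -17/626340 ≈ -2.7142e-5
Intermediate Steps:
w(z) = -17/z (w(z) = (-39 + 22)/z = -17/z)
w(65)/9636 = -17/65/9636 = -17*1/65*(1/9636) = -17/65*1/9636 = -17/626340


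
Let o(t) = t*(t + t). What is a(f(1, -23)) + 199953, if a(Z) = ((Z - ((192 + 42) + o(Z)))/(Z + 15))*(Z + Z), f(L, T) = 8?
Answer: 4593255/23 ≈ 1.9971e+5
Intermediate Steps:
o(t) = 2*t² (o(t) = t*(2*t) = 2*t²)
a(Z) = 2*Z*(-234 + Z - 2*Z²)/(15 + Z) (a(Z) = ((Z - ((192 + 42) + 2*Z²))/(Z + 15))*(Z + Z) = ((Z - (234 + 2*Z²))/(15 + Z))*(2*Z) = ((Z + (-234 - 2*Z²))/(15 + Z))*(2*Z) = ((-234 + Z - 2*Z²)/(15 + Z))*(2*Z) = 2*Z*(-234 + Z - 2*Z²)/(15 + Z))
a(f(1, -23)) + 199953 = 2*8*(-234 + 8 - 2*8²)/(15 + 8) + 199953 = 2*8*(-234 + 8 - 2*64)/23 + 199953 = 2*8*(1/23)*(-234 + 8 - 128) + 199953 = 2*8*(1/23)*(-354) + 199953 = -5664/23 + 199953 = 4593255/23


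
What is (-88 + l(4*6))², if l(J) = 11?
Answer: 5929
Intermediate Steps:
(-88 + l(4*6))² = (-88 + 11)² = (-77)² = 5929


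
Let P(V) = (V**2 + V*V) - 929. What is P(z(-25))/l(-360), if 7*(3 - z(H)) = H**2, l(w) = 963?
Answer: 228037/15729 ≈ 14.498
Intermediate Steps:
z(H) = 3 - H**2/7
P(V) = -929 + 2*V**2 (P(V) = (V**2 + V**2) - 929 = 2*V**2 - 929 = -929 + 2*V**2)
P(z(-25))/l(-360) = (-929 + 2*(3 - 1/7*(-25)**2)**2)/963 = (-929 + 2*(3 - 1/7*625)**2)*(1/963) = (-929 + 2*(3 - 625/7)**2)*(1/963) = (-929 + 2*(-604/7)**2)*(1/963) = (-929 + 2*(364816/49))*(1/963) = (-929 + 729632/49)*(1/963) = (684111/49)*(1/963) = 228037/15729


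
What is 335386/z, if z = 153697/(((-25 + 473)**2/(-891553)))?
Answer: -67313311744/137029021441 ≈ -0.49123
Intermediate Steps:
z = -137029021441/200704 (z = 153697/((448**2*(-1/891553))) = 153697/((200704*(-1/891553))) = 153697/(-200704/891553) = 153697*(-891553/200704) = -137029021441/200704 ≈ -6.8274e+5)
335386/z = 335386/(-137029021441/200704) = 335386*(-200704/137029021441) = -67313311744/137029021441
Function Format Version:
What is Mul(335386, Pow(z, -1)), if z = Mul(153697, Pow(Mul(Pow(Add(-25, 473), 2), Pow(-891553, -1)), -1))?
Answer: Rational(-67313311744, 137029021441) ≈ -0.49123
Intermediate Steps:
z = Rational(-137029021441, 200704) (z = Mul(153697, Pow(Mul(Pow(448, 2), Rational(-1, 891553)), -1)) = Mul(153697, Pow(Mul(200704, Rational(-1, 891553)), -1)) = Mul(153697, Pow(Rational(-200704, 891553), -1)) = Mul(153697, Rational(-891553, 200704)) = Rational(-137029021441, 200704) ≈ -6.8274e+5)
Mul(335386, Pow(z, -1)) = Mul(335386, Pow(Rational(-137029021441, 200704), -1)) = Mul(335386, Rational(-200704, 137029021441)) = Rational(-67313311744, 137029021441)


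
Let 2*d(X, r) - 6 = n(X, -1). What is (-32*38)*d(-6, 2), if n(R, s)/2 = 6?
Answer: -10944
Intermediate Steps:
n(R, s) = 12 (n(R, s) = 2*6 = 12)
d(X, r) = 9 (d(X, r) = 3 + (½)*12 = 3 + 6 = 9)
(-32*38)*d(-6, 2) = -32*38*9 = -1216*9 = -10944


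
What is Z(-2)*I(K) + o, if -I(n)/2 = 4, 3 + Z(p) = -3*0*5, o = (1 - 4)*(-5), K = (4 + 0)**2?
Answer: 39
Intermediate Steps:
K = 16 (K = 4**2 = 16)
o = 15 (o = -3*(-5) = 15)
Z(p) = -3 (Z(p) = -3 - 3*0*5 = -3 + 0*5 = -3 + 0 = -3)
I(n) = -8 (I(n) = -2*4 = -8)
Z(-2)*I(K) + o = -3*(-8) + 15 = 24 + 15 = 39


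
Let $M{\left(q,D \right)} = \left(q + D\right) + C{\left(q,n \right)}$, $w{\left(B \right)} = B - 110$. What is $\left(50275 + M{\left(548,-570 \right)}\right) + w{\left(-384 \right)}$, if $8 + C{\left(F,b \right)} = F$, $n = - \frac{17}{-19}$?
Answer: $50299$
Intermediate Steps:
$n = \frac{17}{19}$ ($n = \left(-17\right) \left(- \frac{1}{19}\right) = \frac{17}{19} \approx 0.89474$)
$C{\left(F,b \right)} = -8 + F$
$w{\left(B \right)} = -110 + B$ ($w{\left(B \right)} = B - 110 = -110 + B$)
$M{\left(q,D \right)} = -8 + D + 2 q$ ($M{\left(q,D \right)} = \left(q + D\right) + \left(-8 + q\right) = \left(D + q\right) + \left(-8 + q\right) = -8 + D + 2 q$)
$\left(50275 + M{\left(548,-570 \right)}\right) + w{\left(-384 \right)} = \left(50275 - -518\right) - 494 = \left(50275 + 518\right) - 494 = 50793 - 494 = 50299$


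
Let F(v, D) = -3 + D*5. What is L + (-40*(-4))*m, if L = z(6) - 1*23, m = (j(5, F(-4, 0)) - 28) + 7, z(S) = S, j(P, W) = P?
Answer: -2577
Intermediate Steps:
F(v, D) = -3 + 5*D
m = -16 (m = (5 - 28) + 7 = -23 + 7 = -16)
L = -17 (L = 6 - 1*23 = 6 - 23 = -17)
L + (-40*(-4))*m = -17 - 40*(-4)*(-16) = -17 + 160*(-16) = -17 - 2560 = -2577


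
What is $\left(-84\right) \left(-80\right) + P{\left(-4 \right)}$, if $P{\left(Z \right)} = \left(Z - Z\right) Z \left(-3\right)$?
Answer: $6720$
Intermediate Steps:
$P{\left(Z \right)} = 0$ ($P{\left(Z \right)} = 0 Z \left(-3\right) = 0 \left(-3\right) = 0$)
$\left(-84\right) \left(-80\right) + P{\left(-4 \right)} = \left(-84\right) \left(-80\right) + 0 = 6720 + 0 = 6720$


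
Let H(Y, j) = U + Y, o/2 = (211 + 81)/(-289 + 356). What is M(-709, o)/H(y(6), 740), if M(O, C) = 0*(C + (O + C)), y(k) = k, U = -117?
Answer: 0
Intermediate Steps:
o = 584/67 (o = 2*((211 + 81)/(-289 + 356)) = 2*(292/67) = 584/67 ≈ 8.7164)
M(O, C) = 0 (M(O, C) = 0*(C + (C + O)) = 0*(O + 2*C) = 0)
H(Y, j) = -117 + Y
M(-709, o)/H(y(6), 740) = 0/(-117 + 6) = 0/(-111) = 0*(-1/111) = 0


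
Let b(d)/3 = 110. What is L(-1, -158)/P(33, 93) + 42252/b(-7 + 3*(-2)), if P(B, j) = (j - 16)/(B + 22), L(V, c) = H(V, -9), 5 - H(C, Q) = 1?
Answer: 50394/385 ≈ 130.89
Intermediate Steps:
H(C, Q) = 4 (H(C, Q) = 5 - 1*1 = 5 - 1 = 4)
L(V, c) = 4
P(B, j) = (-16 + j)/(22 + B)
b(d) = 330 (b(d) = 3*110 = 330)
L(-1, -158)/P(33, 93) + 42252/b(-7 + 3*(-2)) = 4/(((-16 + 93)/(22 + 33))) + 42252/330 = 4/((77/55)) + 42252*(1/330) = 4/(((1/55)*77)) + 7042/55 = 4/(7/5) + 7042/55 = 4*(5/7) + 7042/55 = 20/7 + 7042/55 = 50394/385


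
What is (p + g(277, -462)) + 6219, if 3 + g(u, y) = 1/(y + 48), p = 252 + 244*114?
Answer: 14193575/414 ≈ 34284.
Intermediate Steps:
p = 28068 (p = 252 + 27816 = 28068)
g(u, y) = -3 + 1/(48 + y) (g(u, y) = -3 + 1/(y + 48) = -3 + 1/(48 + y))
(p + g(277, -462)) + 6219 = (28068 + (-143 - 3*(-462))/(48 - 462)) + 6219 = (28068 + (-143 + 1386)/(-414)) + 6219 = (28068 - 1/414*1243) + 6219 = (28068 - 1243/414) + 6219 = 11618909/414 + 6219 = 14193575/414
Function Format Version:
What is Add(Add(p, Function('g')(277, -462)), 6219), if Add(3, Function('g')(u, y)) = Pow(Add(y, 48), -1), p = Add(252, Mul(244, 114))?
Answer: Rational(14193575, 414) ≈ 34284.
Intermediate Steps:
p = 28068 (p = Add(252, 27816) = 28068)
Function('g')(u, y) = Add(-3, Pow(Add(48, y), -1)) (Function('g')(u, y) = Add(-3, Pow(Add(y, 48), -1)) = Add(-3, Pow(Add(48, y), -1)))
Add(Add(p, Function('g')(277, -462)), 6219) = Add(Add(28068, Mul(Pow(Add(48, -462), -1), Add(-143, Mul(-3, -462)))), 6219) = Add(Add(28068, Mul(Pow(-414, -1), Add(-143, 1386))), 6219) = Add(Add(28068, Mul(Rational(-1, 414), 1243)), 6219) = Add(Add(28068, Rational(-1243, 414)), 6219) = Add(Rational(11618909, 414), 6219) = Rational(14193575, 414)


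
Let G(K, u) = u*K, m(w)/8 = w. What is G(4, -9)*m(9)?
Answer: -2592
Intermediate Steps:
m(w) = 8*w
G(K, u) = K*u
G(4, -9)*m(9) = (4*(-9))*(8*9) = -36*72 = -2592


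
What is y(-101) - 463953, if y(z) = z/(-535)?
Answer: -248214754/535 ≈ -4.6395e+5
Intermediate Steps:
y(z) = -z/535 (y(z) = z*(-1/535) = -z/535)
y(-101) - 463953 = -1/535*(-101) - 463953 = 101/535 - 463953 = -248214754/535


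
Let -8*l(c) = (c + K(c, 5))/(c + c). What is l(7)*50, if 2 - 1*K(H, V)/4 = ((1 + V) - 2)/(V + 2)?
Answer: -2225/392 ≈ -5.6760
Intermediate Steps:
K(H, V) = 8 - 4*(-1 + V)/(2 + V) (K(H, V) = 8 - 4*((1 + V) - 2)/(V + 2) = 8 - 4*(-1 + V)/(2 + V))
l(c) = -(40/7 + c)/(16*c) (l(c) = -(c + 4*(5 + 5)/(2 + 5))/(8*(c + c)) = -(c + 4*10/7)/(8*(2*c)) = -(c + 4*(⅐)*10)*1/(2*c)/8 = -(c + 40/7)*1/(2*c)/8 = -(40/7 + c)*1/(2*c)/8 = -(40/7 + c)/(16*c))
l(7)*50 = ((1/112)*(-40 - 7*7)/7)*50 = ((1/112)*(⅐)*(-40 - 49))*50 = ((1/112)*(⅐)*(-89))*50 = -89/784*50 = -2225/392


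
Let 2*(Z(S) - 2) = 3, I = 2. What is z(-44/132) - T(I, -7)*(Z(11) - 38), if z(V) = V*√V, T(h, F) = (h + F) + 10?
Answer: 345/2 - I*√3/9 ≈ 172.5 - 0.19245*I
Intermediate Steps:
Z(S) = 7/2 (Z(S) = 2 + (½)*3 = 2 + 3/2 = 7/2)
T(h, F) = 10 + F + h (T(h, F) = (F + h) + 10 = 10 + F + h)
z(V) = V^(3/2)
z(-44/132) - T(I, -7)*(Z(11) - 38) = (-44/132)^(3/2) - (10 - 7 + 2)*(7/2 - 38) = (-44*1/132)^(3/2) - 5*(-69)/2 = (-⅓)^(3/2) - 1*(-345/2) = -I*√3/9 + 345/2 = 345/2 - I*√3/9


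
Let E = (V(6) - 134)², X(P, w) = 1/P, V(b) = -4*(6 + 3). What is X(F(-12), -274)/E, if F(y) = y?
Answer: -1/346800 ≈ -2.8835e-6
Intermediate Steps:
V(b) = -36 (V(b) = -4*9 = -36)
E = 28900 (E = (-36 - 134)² = (-170)² = 28900)
X(F(-12), -274)/E = 1/(-12*28900) = -1/12*1/28900 = -1/346800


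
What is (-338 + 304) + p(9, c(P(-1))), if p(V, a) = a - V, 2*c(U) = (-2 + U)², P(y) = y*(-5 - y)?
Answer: -41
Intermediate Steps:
c(U) = (-2 + U)²/2
(-338 + 304) + p(9, c(P(-1))) = (-338 + 304) + ((-2 - 1*(-1)*(5 - 1))²/2 - 1*9) = -34 + ((-2 - 1*(-1)*4)²/2 - 9) = -34 + ((-2 + 4)²/2 - 9) = -34 + ((½)*2² - 9) = -34 + ((½)*4 - 9) = -34 + (2 - 9) = -34 - 7 = -41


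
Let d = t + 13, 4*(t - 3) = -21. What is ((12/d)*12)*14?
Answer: 8064/43 ≈ 187.53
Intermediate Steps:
t = -9/4 (t = 3 + (1/4)*(-21) = 3 - 21/4 = -9/4 ≈ -2.2500)
d = 43/4 (d = -9/4 + 13 = 43/4 ≈ 10.750)
((12/d)*12)*14 = ((12/(43/4))*12)*14 = ((12*(4/43))*12)*14 = ((48/43)*12)*14 = (576/43)*14 = 8064/43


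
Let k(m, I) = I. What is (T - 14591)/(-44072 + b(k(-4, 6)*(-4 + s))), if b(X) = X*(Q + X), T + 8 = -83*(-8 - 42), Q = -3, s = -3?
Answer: 10449/42182 ≈ 0.24771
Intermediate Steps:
T = 4142 (T = -8 - 83*(-8 - 42) = -8 - 83*(-50) = -8 + 4150 = 4142)
b(X) = X*(-3 + X)
(T - 14591)/(-44072 + b(k(-4, 6)*(-4 + s))) = (4142 - 14591)/(-44072 + (6*(-4 - 3))*(-3 + 6*(-4 - 3))) = -10449/(-44072 + (6*(-7))*(-3 + 6*(-7))) = -10449/(-44072 - 42*(-3 - 42)) = -10449/(-44072 - 42*(-45)) = -10449/(-44072 + 1890) = -10449/(-42182) = -10449*(-1/42182) = 10449/42182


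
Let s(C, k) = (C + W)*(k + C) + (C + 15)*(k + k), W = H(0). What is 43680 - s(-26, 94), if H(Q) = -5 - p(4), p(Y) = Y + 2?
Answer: 48264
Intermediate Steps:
p(Y) = 2 + Y
H(Q) = -11 (H(Q) = -5 - (2 + 4) = -5 - 1*6 = -5 - 6 = -11)
W = -11
s(C, k) = (-11 + C)*(C + k) + 2*k*(15 + C) (s(C, k) = (C - 11)*(k + C) + (C + 15)*(k + k) = (-11 + C)*(C + k) + (15 + C)*(2*k) = (-11 + C)*(C + k) + 2*k*(15 + C))
43680 - s(-26, 94) = 43680 - ((-26)**2 - 11*(-26) + 19*94 + 3*(-26)*94) = 43680 - (676 + 286 + 1786 - 7332) = 43680 - 1*(-4584) = 43680 + 4584 = 48264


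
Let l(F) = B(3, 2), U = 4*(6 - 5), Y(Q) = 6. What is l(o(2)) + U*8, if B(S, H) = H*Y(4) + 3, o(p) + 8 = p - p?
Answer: 47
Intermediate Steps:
o(p) = -8 (o(p) = -8 + (p - p) = -8 + 0 = -8)
B(S, H) = 3 + 6*H (B(S, H) = H*6 + 3 = 6*H + 3 = 3 + 6*H)
U = 4 (U = 4*1 = 4)
l(F) = 15 (l(F) = 3 + 6*2 = 3 + 12 = 15)
l(o(2)) + U*8 = 15 + 4*8 = 15 + 32 = 47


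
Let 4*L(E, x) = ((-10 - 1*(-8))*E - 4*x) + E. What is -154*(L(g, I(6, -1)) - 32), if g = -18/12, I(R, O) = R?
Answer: 23177/4 ≈ 5794.3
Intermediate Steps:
g = -3/2 (g = -18*1/12 = -3/2 ≈ -1.5000)
L(E, x) = -x - E/4 (L(E, x) = (((-10 - 1*(-8))*E - 4*x) + E)/4 = (((-10 + 8)*E - 4*x) + E)/4 = ((-2*E - 4*x) + E)/4 = ((-4*x - 2*E) + E)/4 = (-E - 4*x)/4 = -x - E/4)
-154*(L(g, I(6, -1)) - 32) = -154*((-1*6 - ¼*(-3/2)) - 32) = -154*((-6 + 3/8) - 32) = -154*(-45/8 - 32) = -154*(-301/8) = 23177/4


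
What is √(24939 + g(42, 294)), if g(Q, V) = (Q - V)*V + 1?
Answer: 2*I*√12287 ≈ 221.69*I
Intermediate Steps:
g(Q, V) = 1 + V*(Q - V) (g(Q, V) = V*(Q - V) + 1 = 1 + V*(Q - V))
√(24939 + g(42, 294)) = √(24939 + (1 - 1*294² + 42*294)) = √(24939 + (1 - 1*86436 + 12348)) = √(24939 + (1 - 86436 + 12348)) = √(24939 - 74087) = √(-49148) = 2*I*√12287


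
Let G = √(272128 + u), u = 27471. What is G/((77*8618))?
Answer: √299599/663586 ≈ 0.00082485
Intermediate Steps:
G = √299599 (G = √(272128 + 27471) = √299599 ≈ 547.36)
G/((77*8618)) = √299599/((77*8618)) = √299599/663586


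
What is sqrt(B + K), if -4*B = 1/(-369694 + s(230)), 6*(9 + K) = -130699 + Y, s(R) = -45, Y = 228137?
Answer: sqrt(79878404932140435)/2218434 ≈ 127.40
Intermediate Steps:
K = 48692/3 (K = -9 + (-130699 + 228137)/6 = -9 + (1/6)*97438 = -9 + 48719/3 = 48692/3 ≈ 16231.)
B = 1/1478956 (B = -1/(4*(-369694 - 45)) = -1/4/(-369739) = -1/4*(-1/369739) = 1/1478956 ≈ 6.7615e-7)
sqrt(B + K) = sqrt(1/1478956 + 48692/3) = sqrt(72013325555/4436868) = sqrt(79878404932140435)/2218434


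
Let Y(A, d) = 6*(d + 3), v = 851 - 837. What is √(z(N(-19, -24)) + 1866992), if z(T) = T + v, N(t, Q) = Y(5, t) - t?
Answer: √1866929 ≈ 1366.4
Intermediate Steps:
v = 14
Y(A, d) = 18 + 6*d (Y(A, d) = 6*(3 + d) = 18 + 6*d)
N(t, Q) = 18 + 5*t (N(t, Q) = (18 + 6*t) - t = 18 + 5*t)
z(T) = 14 + T (z(T) = T + 14 = 14 + T)
√(z(N(-19, -24)) + 1866992) = √((14 + (18 + 5*(-19))) + 1866992) = √((14 + (18 - 95)) + 1866992) = √((14 - 77) + 1866992) = √(-63 + 1866992) = √1866929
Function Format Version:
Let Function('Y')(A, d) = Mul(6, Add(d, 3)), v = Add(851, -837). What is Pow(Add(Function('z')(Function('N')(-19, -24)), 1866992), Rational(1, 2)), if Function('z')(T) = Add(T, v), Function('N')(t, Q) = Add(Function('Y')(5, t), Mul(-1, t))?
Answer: Pow(1866929, Rational(1, 2)) ≈ 1366.4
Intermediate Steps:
v = 14
Function('Y')(A, d) = Add(18, Mul(6, d)) (Function('Y')(A, d) = Mul(6, Add(3, d)) = Add(18, Mul(6, d)))
Function('N')(t, Q) = Add(18, Mul(5, t)) (Function('N')(t, Q) = Add(Add(18, Mul(6, t)), Mul(-1, t)) = Add(18, Mul(5, t)))
Function('z')(T) = Add(14, T) (Function('z')(T) = Add(T, 14) = Add(14, T))
Pow(Add(Function('z')(Function('N')(-19, -24)), 1866992), Rational(1, 2)) = Pow(Add(Add(14, Add(18, Mul(5, -19))), 1866992), Rational(1, 2)) = Pow(Add(Add(14, Add(18, -95)), 1866992), Rational(1, 2)) = Pow(Add(Add(14, -77), 1866992), Rational(1, 2)) = Pow(Add(-63, 1866992), Rational(1, 2)) = Pow(1866929, Rational(1, 2))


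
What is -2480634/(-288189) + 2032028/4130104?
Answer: 27350718493/3005683186 ≈ 9.0997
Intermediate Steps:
-2480634/(-288189) + 2032028/4130104 = -2480634*(-1/288189) + 2032028*(1/4130104) = 275626/32021 + 508007/1032526 = 27350718493/3005683186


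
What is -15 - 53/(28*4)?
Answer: -1733/112 ≈ -15.473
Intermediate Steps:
-15 - 53/(28*4) = -15 - 53/112 = -1733/112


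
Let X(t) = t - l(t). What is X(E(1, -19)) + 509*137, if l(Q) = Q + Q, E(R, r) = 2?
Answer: 69731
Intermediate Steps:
l(Q) = 2*Q
X(t) = -t (X(t) = t - 2*t = -t)
X(E(1, -19)) + 509*137 = -1*2 + 509*137 = -2 + 69733 = 69731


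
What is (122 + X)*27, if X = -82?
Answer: 1080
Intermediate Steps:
(122 + X)*27 = (122 - 82)*27 = 40*27 = 1080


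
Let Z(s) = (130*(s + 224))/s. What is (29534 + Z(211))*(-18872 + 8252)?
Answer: -66780938880/211 ≈ -3.1650e+8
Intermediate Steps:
Z(s) = (29120 + 130*s)/s (Z(s) = (130*(224 + s))/s = (29120 + 130*s)/s)
(29534 + Z(211))*(-18872 + 8252) = (29534 + (130 + 29120/211))*(-18872 + 8252) = (29534 + (130 + 29120*(1/211)))*(-10620) = (29534 + (130 + 29120/211))*(-10620) = (29534 + 56550/211)*(-10620) = (6288224/211)*(-10620) = -66780938880/211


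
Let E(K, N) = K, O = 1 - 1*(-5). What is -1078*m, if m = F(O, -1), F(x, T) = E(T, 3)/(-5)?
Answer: -1078/5 ≈ -215.60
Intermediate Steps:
O = 6 (O = 1 + 5 = 6)
F(x, T) = -T/5 (F(x, T) = T/(-5) = T*(-⅕) = -T/5)
m = ⅕ (m = -⅕*(-1) = ⅕ ≈ 0.20000)
-1078*m = -1078*⅕ = -1078/5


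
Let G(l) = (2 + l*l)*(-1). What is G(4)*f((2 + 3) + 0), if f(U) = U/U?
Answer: -18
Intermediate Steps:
G(l) = -2 - l² (G(l) = (2 + l²)*(-1) = -2 - l²)
f(U) = 1
G(4)*f((2 + 3) + 0) = (-2 - 1*4²)*1 = (-2 - 1*16)*1 = (-2 - 16)*1 = -18*1 = -18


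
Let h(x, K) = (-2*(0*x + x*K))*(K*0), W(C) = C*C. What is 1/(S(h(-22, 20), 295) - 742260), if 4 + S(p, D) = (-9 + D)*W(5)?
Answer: -1/735114 ≈ -1.3603e-6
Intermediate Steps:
W(C) = C²
h(x, K) = 0 (h(x, K) = -2*(0 + K*x)*0 = -2*K*x*0 = 0)
S(p, D) = -229 + 25*D (S(p, D) = -4 + (-9 + D)*5² = -4 + (-9 + D)*25 = -4 + (-225 + 25*D) = -229 + 25*D)
1/(S(h(-22, 20), 295) - 742260) = 1/((-229 + 25*295) - 742260) = 1/((-229 + 7375) - 742260) = 1/(7146 - 742260) = 1/(-735114) = -1/735114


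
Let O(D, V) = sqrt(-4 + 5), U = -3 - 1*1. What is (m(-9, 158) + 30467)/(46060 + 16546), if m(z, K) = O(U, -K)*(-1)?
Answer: 15233/31303 ≈ 0.48663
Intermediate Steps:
U = -4 (U = -3 - 1 = -4)
O(D, V) = 1 (O(D, V) = sqrt(1) = 1)
m(z, K) = -1 (m(z, K) = 1*(-1) = -1)
(m(-9, 158) + 30467)/(46060 + 16546) = (-1 + 30467)/(46060 + 16546) = 30466/62606 = 30466*(1/62606) = 15233/31303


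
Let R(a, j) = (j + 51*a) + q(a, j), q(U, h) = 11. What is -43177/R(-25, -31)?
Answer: 43177/1295 ≈ 33.341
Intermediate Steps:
R(a, j) = 11 + j + 51*a (R(a, j) = (j + 51*a) + 11 = 11 + j + 51*a)
-43177/R(-25, -31) = -43177/(11 - 31 + 51*(-25)) = -43177/(11 - 31 - 1275) = -43177/(-1295) = -43177*(-1/1295) = 43177/1295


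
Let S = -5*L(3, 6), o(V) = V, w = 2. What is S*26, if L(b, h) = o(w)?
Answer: -260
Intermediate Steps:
L(b, h) = 2
S = -10 (S = -5*2 = -10)
S*26 = -10*26 = -260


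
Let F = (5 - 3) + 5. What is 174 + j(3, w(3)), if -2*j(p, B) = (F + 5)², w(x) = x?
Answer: 102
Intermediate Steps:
F = 7 (F = 2 + 5 = 7)
j(p, B) = -72 (j(p, B) = -(7 + 5)²/2 = -½*12² = -½*144 = -72)
174 + j(3, w(3)) = 174 - 72 = 102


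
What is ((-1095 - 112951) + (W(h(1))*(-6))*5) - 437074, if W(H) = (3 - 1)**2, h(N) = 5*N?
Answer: -551240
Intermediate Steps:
W(H) = 4 (W(H) = 2**2 = 4)
((-1095 - 112951) + (W(h(1))*(-6))*5) - 437074 = ((-1095 - 112951) + (4*(-6))*5) - 437074 = (-114046 - 24*5) - 437074 = (-114046 - 120) - 437074 = -114166 - 437074 = -551240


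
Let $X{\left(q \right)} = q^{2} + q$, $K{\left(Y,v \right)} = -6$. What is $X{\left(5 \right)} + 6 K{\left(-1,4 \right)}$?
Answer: $-6$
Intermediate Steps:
$X{\left(q \right)} = q + q^{2}$
$X{\left(5 \right)} + 6 K{\left(-1,4 \right)} = 5 \left(1 + 5\right) + 6 \left(-6\right) = 5 \cdot 6 - 36 = 30 - 36 = -6$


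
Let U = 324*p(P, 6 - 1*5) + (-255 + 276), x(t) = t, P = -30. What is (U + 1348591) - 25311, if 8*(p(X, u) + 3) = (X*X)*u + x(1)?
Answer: 2717639/2 ≈ 1.3588e+6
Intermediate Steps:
p(X, u) = -23/8 + u*X²/8 (p(X, u) = -3 + ((X*X)*u + 1)/8 = -3 + (X²*u + 1)/8 = -3 + (u*X² + 1)/8 = -3 + (1 + u*X²)/8 = -3 + (⅛ + u*X²/8) = -23/8 + u*X²/8)
U = 71079/2 (U = 324*(-23/8 + (⅛)*(6 - 1*5)*(-30)²) + (-255 + 276) = 324*(-23/8 + (⅛)*(6 - 5)*900) + 21 = 324*(-23/8 + (⅛)*1*900) + 21 = 324*(-23/8 + 225/2) + 21 = 324*(877/8) + 21 = 71037/2 + 21 = 71079/2 ≈ 35540.)
(U + 1348591) - 25311 = (71079/2 + 1348591) - 25311 = 2768261/2 - 25311 = 2717639/2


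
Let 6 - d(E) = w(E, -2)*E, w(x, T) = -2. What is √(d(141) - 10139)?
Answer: I*√9851 ≈ 99.252*I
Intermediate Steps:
d(E) = 6 + 2*E (d(E) = 6 - (-2)*E = 6 + 2*E)
√(d(141) - 10139) = √((6 + 2*141) - 10139) = √((6 + 282) - 10139) = √(288 - 10139) = √(-9851) = I*√9851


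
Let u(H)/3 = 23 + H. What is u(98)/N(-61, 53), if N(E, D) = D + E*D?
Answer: -121/1060 ≈ -0.11415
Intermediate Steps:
u(H) = 69 + 3*H (u(H) = 3*(23 + H) = 69 + 3*H)
N(E, D) = D + D*E
u(98)/N(-61, 53) = (69 + 3*98)/((53*(1 - 61))) = (69 + 294)/((53*(-60))) = 363/(-3180) = 363*(-1/3180) = -121/1060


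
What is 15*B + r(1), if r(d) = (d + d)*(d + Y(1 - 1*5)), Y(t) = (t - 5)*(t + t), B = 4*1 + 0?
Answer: 206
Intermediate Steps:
B = 4 (B = 4 + 0 = 4)
Y(t) = 2*t*(-5 + t) (Y(t) = (-5 + t)*(2*t) = 2*t*(-5 + t))
r(d) = 2*d*(72 + d) (r(d) = (d + d)*(d + 2*(1 - 1*5)*(-5 + (1 - 1*5))) = (2*d)*(d + 2*(1 - 5)*(-5 + (1 - 5))) = (2*d)*(d + 2*(-4)*(-5 - 4)) = (2*d)*(d + 2*(-4)*(-9)) = (2*d)*(d + 72) = (2*d)*(72 + d) = 2*d*(72 + d))
15*B + r(1) = 15*4 + 2*1*(72 + 1) = 60 + 2*1*73 = 60 + 146 = 206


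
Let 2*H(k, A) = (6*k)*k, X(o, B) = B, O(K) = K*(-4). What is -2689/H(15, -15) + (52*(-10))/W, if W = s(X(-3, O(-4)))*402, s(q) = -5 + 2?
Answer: -160663/45225 ≈ -3.5525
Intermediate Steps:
O(K) = -4*K
H(k, A) = 3*k**2 (H(k, A) = ((6*k)*k)/2 = (6*k**2)/2 = 3*k**2)
s(q) = -3
W = -1206 (W = -3*402 = -1206)
-2689/H(15, -15) + (52*(-10))/W = -2689/(3*15**2) + (52*(-10))/(-1206) = -2689/(3*225) - 520*(-1/1206) = -2689/675 + 260/603 = -160663/45225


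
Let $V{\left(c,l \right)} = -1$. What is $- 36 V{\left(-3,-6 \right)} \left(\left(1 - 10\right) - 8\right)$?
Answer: $-612$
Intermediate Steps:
$- 36 V{\left(-3,-6 \right)} \left(\left(1 - 10\right) - 8\right) = \left(-36\right) \left(-1\right) \left(\left(1 - 10\right) - 8\right) = 36 \left(\left(1 - 10\right) - 8\right) = 36 \left(-9 - 8\right) = 36 \left(-17\right) = -612$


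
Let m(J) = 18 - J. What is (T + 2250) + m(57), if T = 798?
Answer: 3009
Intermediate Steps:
(T + 2250) + m(57) = (798 + 2250) + (18 - 1*57) = 3048 + (18 - 57) = 3048 - 39 = 3009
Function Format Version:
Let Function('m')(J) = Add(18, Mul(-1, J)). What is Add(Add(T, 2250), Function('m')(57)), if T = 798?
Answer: 3009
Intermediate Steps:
Add(Add(T, 2250), Function('m')(57)) = Add(Add(798, 2250), Add(18, Mul(-1, 57))) = Add(3048, Add(18, -57)) = Add(3048, -39) = 3009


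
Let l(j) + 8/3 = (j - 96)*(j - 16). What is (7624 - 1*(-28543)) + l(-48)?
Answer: 136141/3 ≈ 45380.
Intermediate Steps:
l(j) = -8/3 + (-96 + j)*(-16 + j) (l(j) = -8/3 + (j - 96)*(j - 16) = -8/3 + (-96 + j)*(-16 + j))
(7624 - 1*(-28543)) + l(-48) = (7624 - 1*(-28543)) + (4600/3 + (-48)**2 - 112*(-48)) = (7624 + 28543) + (4600/3 + 2304 + 5376) = 36167 + 27640/3 = 136141/3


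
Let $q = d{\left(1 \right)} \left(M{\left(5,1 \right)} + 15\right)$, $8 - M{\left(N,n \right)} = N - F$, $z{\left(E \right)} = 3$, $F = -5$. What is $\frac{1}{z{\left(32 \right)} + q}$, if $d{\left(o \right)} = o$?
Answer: $\frac{1}{16} \approx 0.0625$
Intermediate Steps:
$M{\left(N,n \right)} = 3 - N$ ($M{\left(N,n \right)} = 8 - \left(N - -5\right) = 8 - \left(N + 5\right) = 8 - \left(5 + N\right) = 3 - N$)
$q = 13$ ($q = 1 \left(\left(3 - 5\right) + 15\right) = 1 \left(-2 + 15\right) = 1 \cdot 13 = 13$)
$\frac{1}{z{\left(32 \right)} + q} = \frac{1}{3 + 13} = \frac{1}{16}$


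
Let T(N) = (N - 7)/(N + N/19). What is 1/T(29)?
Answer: 290/209 ≈ 1.3876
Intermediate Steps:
T(N) = 19*(-7 + N)/(20*N) (T(N) = (-7 + N)/(N + N*(1/19)) = (-7 + N)/(N + N/19) = (-7 + N)/((20*N/19)) = (-7 + N)*(19/(20*N)) = 19*(-7 + N)/(20*N))
1/T(29) = 1/((19/20)*(-7 + 29)/29) = 1/((19/20)*(1/29)*22) = 1/(209/290) = 290/209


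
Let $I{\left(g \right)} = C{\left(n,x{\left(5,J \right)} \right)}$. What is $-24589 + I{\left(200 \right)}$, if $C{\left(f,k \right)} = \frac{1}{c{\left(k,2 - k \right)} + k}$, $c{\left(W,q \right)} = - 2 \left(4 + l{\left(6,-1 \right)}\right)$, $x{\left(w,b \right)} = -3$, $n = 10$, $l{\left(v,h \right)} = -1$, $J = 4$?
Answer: $- \frac{221302}{9} \approx -24589.0$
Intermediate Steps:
$c{\left(W,q \right)} = -6$ ($c{\left(W,q \right)} = - 2 \left(4 - 1\right) = \left(-2\right) 3 = -6$)
$C{\left(f,k \right)} = \frac{1}{-6 + k}$
$I{\left(g \right)} = - \frac{1}{9}$ ($I{\left(g \right)} = \frac{1}{-6 - 3} = \frac{1}{-9} = - \frac{1}{9}$)
$-24589 + I{\left(200 \right)} = -24589 - \frac{1}{9} = - \frac{221302}{9}$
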